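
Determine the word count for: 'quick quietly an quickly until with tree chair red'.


Counting words by splitting on spaces:
  Word 1: 'quick'
  Word 2: 'quietly'
  Word 3: 'an'
  Word 4: 'quickly'
  Word 5: 'until'
  Word 6: 'with'
  Word 7: 'tree'
  Word 8: 'chair'
  Word 9: 'red'
Total words: 9

9


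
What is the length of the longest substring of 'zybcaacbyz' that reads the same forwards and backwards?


Scanning 'zybcaacbyz' for palindromic substrings.
Substring at positions 0-9: 'zybcaacbyz'.
Check: reverse('zybcaacbyz') = 'zybcaacbyz' -> palindrome confirmed.
No longer palindromic substring exists; longest length = 10

10


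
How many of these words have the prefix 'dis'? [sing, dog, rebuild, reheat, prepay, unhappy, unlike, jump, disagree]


Checking each word for prefix 'dis':
  'sing' -> no (count: 0)
  'dog' -> no (count: 0)
  'rebuild' -> no (count: 0)
  'reheat' -> no (count: 0)
  'prepay' -> no (count: 0)
  'unhappy' -> no (count: 0)
  'unlike' -> no (count: 0)
  'jump' -> no (count: 0)
  'disagree' -> YES, starts with 'dis' (count: 1)
Total with prefix 'dis': 1

1


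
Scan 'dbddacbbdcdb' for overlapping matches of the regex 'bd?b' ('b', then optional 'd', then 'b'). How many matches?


Pattern: bd?b means 'b', then optional 'd', then 'b'.
Scanning 'dbddacbbdcdb' position-by-position:
  Pos 0: window 'dbd' -> no
  Pos 1: window 'bdd' -> no
  Pos 2: window 'dda' -> no
  Pos 3: window 'dac' -> no
  Pos 4: window 'acb' -> no
  Pos 5: window 'cbb' -> no
  Pos 6: window 'bbd' -> MATCH
  Pos 7: window 'bdc' -> no
  Pos 8: window 'dcd' -> no
  Pos 9: window 'cdb' -> no
  Pos 10: window 'db' -> no
  Pos 11: window 'b' -> no
Total matches: 1

1


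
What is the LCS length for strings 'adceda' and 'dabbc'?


DP table for LCS of 'adceda' and 'dabbc':
       d  a  b  b  c
    0  0  0  0  0  0
  a 0  0  1  1  1  1
  d 0  1  1  1  1  1
  c 0  1  1  1  1  2
  e 0  1  1  1  1  2
  d 0  1  1  1  1  2
  a 0  1  2  2  2  2
LCS: 'ac'
LCS length = 2

2


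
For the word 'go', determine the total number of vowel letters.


Scanning each character of 'go':
  Position 1: 'g' -> consonant (running count: 0)
  Position 2: 'o' -> vowel (running count: 1)
Total vowels: 1

1


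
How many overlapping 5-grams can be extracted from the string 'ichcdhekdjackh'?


String 'ichcdhekdjackh' has length L = 14.
Number of overlapping n-grams = L - n + 1
Substituting: 14 - 5 + 1 = 10

10


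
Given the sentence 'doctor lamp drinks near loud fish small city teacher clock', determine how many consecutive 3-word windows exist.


Word trigrams from [10] words:
  Trigram 1: (doctor lamp drinks)
  Trigram 2: (lamp drinks near)
  Trigram 3: (drinks near loud)
  Trigram 4: (near loud fish)
  Trigram 5: (loud fish small)
  Trigram 6: (fish small city)
  Trigram 7: (small city teacher)
  Trigram 8: (city teacher clock)
Total word trigrams: 10 - 2 = 8

8


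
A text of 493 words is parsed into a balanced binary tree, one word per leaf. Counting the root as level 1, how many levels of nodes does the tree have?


In a balanced binary tree with n leaves the deepest leaf is ceil(log2(n)) edges below the root,
so counting node levels inclusive of root and leaves gives ceil(log2(n)) + 1 levels.
log2(493) = 8.9454
ceil(8.9454) = 9
levels = 9 + 1 = 10

10


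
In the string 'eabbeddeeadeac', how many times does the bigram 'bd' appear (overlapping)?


Scanning 'eabbeddeeadeac' for bigram 'bd':
  Position 0: 'ea' -> no
  Position 1: 'ab' -> no
  Position 2: 'bb' -> no
  Position 3: 'be' -> no
  Position 4: 'ed' -> no
  Position 5: 'dd' -> no
  Position 6: 'de' -> no
  Position 7: 'ee' -> no
  Position 8: 'ea' -> no
  Position 9: 'ad' -> no
  Position 10: 'de' -> no
  Position 11: 'ea' -> no
  Position 12: 'ac' -> no
Total matches: 0

0


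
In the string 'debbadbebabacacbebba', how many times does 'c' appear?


Scanning 'debbadbebabacacbebba' for 'c':
  Position 12: 'c' -> MATCH (count: 1)
  Position 14: 'c' -> MATCH (count: 2)
Total occurrences of 'c': 2

2


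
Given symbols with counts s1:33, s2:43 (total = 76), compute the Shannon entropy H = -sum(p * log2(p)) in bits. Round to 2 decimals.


Computing entropy H = -sum(p_i * log2(p_i)):
  s1: p = 33/76 = 0.4342, -p*log2(p) = 0.5226
  s2: p = 43/76 = 0.5658, -p*log2(p) = 0.4649
H = sum of terms = 0.9875
Rounded to 2 decimals: 0.99

0.99


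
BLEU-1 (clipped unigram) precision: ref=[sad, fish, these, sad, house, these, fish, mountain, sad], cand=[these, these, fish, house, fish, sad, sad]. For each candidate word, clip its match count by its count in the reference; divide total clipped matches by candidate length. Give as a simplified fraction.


Reference word counts: {'fish': 2, 'house': 1, 'mountain': 1, 'sad': 3, 'these': 2}
Checking each candidate word (with clipping):
  'these' -> in reference (ref count 2, used 1/2) -> match (matches: 1)
  'these' -> in reference (ref count 2, used 2/2) -> match (matches: 2)
  'fish' -> in reference (ref count 2, used 1/2) -> match (matches: 3)
  'house' -> in reference (ref count 1, used 1/1) -> match (matches: 4)
  'fish' -> in reference (ref count 2, used 2/2) -> match (matches: 5)
  'sad' -> in reference (ref count 3, used 1/3) -> match (matches: 6)
  'sad' -> in reference (ref count 3, used 2/3) -> match (matches: 7)
Clipped matches: 7, Candidate length: 7
Precision = 7/7 = 1

1


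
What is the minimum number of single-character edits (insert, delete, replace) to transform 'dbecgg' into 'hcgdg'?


Building DP table for s1='dbecgg' (len 6) and s2='hcgdg' (len 5):
       h  c  g  d  g
    0  1  2  3  4  5
  d 1  1  2  3  3  4
  b 2  2  2  3  4  4
  e 3  3  3  3  4  5
  c 4  4  3  4  4  5
  g 5  5  4  3  4  4
  g 6  6  5  4  4  4
Edit distance = dp[6][5] = 4

4


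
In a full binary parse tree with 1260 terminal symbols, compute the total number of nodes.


Leaf nodes (terminals): 1260
Internal nodes = n - 1 = 1260 - 1 = 1259
Total = leaves + internal = 1260 + 1259 = 2519

2519


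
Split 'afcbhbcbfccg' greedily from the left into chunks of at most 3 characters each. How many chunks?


'afcbhbcbfccg' has 12 characters.
Chunking with max size 3:
  Chunk 1: 'afc' (positions 0-2)
  Chunk 2: 'bhb' (positions 3-5)
  Chunk 3: 'cbf' (positions 6-8)
  Chunk 4: 'ccg' (positions 9-11)
Total chunks: ceil(12 / 3) = 4

4


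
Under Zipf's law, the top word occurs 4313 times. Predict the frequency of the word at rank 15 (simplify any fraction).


Zipf's law: freq(rank) = f1 / rank
f1 = 4313, rank = 15
freq = 4313 / 15
GCD(4313, 15) = 1
Simplified: 4313/15

4313/15


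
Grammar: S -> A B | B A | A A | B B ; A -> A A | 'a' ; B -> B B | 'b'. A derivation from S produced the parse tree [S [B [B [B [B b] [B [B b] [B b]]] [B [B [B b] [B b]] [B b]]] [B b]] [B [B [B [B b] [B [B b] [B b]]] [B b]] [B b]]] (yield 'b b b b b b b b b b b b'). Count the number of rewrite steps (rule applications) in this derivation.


Every bracketed nonterminal node [X ...] in the tree is produced by exactly one rule application.
Reading the tree off as a leftmost derivation:
  Step 1: S  =>  B B   (applied S -> B B)
  Step 2: B B  =>  B B B   (applied B -> B B)
  Step 3: B B B  =>  B B B B   (applied B -> B B)
  Step 4: B B B B  =>  B B B B B   (applied B -> B B)
  Step 5: B B B B B  =>  b B B B B   (applied B -> b)
  Step 6: b B B B B  =>  b B B B B B   (applied B -> B B)
  Step 7: b B B B B B  =>  b b B B B B   (applied B -> b)
  Step 8: b b B B B B  =>  b b b B B B   (applied B -> b)
  Step 9: b b b B B B  =>  b b b B B B B   (applied B -> B B)
  Step 10: b b b B B B B  =>  b b b B B B B B   (applied B -> B B)
  Step 11: b b b B B B B B  =>  b b b b B B B B   (applied B -> b)
  Step 12: b b b b B B B B  =>  b b b b b B B B   (applied B -> b)
  Step 13: b b b b b B B B  =>  b b b b b b B B   (applied B -> b)
  Step 14: b b b b b b B B  =>  b b b b b b b B   (applied B -> b)
  Step 15: b b b b b b b B  =>  b b b b b b b B B   (applied B -> B B)
  Step 16: b b b b b b b B B  =>  b b b b b b b B B B   (applied B -> B B)
  Step 17: b b b b b b b B B B  =>  b b b b b b b B B B B   (applied B -> B B)
  Step 18: b b b b b b b B B B B  =>  b b b b b b b b B B B   (applied B -> b)
  Step 19: b b b b b b b b B B B  =>  b b b b b b b b B B B B   (applied B -> B B)
  Step 20: b b b b b b b b B B B B  =>  b b b b b b b b b B B B   (applied B -> b)
  Step 21: b b b b b b b b b B B B  =>  b b b b b b b b b b B B   (applied B -> b)
  Step 22: b b b b b b b b b b B B  =>  b b b b b b b b b b b B   (applied B -> b)
  Step 23: b b b b b b b b b b b B  =>  b b b b b b b b b b b b   (applied B -> b)
Final yield: b b b b b b b b b b b b
Total rewrite steps: 23

23


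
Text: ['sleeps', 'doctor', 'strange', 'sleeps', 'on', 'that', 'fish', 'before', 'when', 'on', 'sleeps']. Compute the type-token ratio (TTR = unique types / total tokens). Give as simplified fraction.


Tokens: 11
Unique types: ('before', 'doctor', 'fish', 'on', 'sleeps', 'strange', 'that', 'when') = 8
TTR = 8/11
Already in lowest terms.

8/11


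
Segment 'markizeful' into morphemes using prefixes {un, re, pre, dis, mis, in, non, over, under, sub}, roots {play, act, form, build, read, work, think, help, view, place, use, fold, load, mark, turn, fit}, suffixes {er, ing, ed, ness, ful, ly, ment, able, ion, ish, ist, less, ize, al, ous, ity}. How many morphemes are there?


Segmenting 'markizeful' against the inventory:
  'mark' -> root (morpheme 1)
  'ize' -> suffix (morpheme 2)
  'ful' -> suffix (morpheme 3)
Total morphemes: 3

3


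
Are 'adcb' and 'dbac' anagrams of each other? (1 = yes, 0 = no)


Sort characters of 'adcb': 'abcd'
Sort characters of 'dbac': 'abcd'
Sorted forms match -> they ARE anagrams
Result: 1

1


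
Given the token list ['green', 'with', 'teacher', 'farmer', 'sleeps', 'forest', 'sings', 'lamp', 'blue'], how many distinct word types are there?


Listing all tokens and tracking unique types:
  Token 1: 'green' -> NEW (unique so far: 1)
  Token 2: 'with' -> NEW (unique so far: 2)
  Token 3: 'teacher' -> NEW (unique so far: 3)
  Token 4: 'farmer' -> NEW (unique so far: 4)
  Token 5: 'sleeps' -> NEW (unique so far: 5)
  Token 6: 'forest' -> NEW (unique so far: 6)
  Token 7: 'sings' -> NEW (unique so far: 7)
  Token 8: 'lamp' -> NEW (unique so far: 8)
  Token 9: 'blue' -> NEW (unique so far: 9)
Unique types: ('blue', 'farmer', 'forest', 'green', 'lamp', 'sings', 'sleeps', 'teacher', 'with')
Vocabulary size: 9

9


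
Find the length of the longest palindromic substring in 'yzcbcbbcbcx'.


Scanning 'yzcbcbbcbcx' for palindromic substrings.
Substring at positions 2-9: 'cbcbbcbc'.
Check: reverse('cbcbbcbc') = 'cbcbbcbc' -> palindrome confirmed.
Neighbouring characters ('z' / 'x') break symmetry, so it cannot extend further.
No longer palindromic substring exists; longest length = 8

8


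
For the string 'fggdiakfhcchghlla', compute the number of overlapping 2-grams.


String 'fggdiakfhcchghlla' has length L = 17.
Number of overlapping n-grams = L - n + 1
Substituting: 17 - 2 + 1 = 16

16


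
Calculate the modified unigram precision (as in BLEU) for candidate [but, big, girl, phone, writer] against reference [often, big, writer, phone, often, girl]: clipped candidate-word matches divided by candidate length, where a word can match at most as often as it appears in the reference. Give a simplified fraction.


Reference word counts: {'big': 1, 'girl': 1, 'often': 2, 'phone': 1, 'writer': 1}
Checking each candidate word (with clipping):
  'but' -> not in reference -> no match (matches: 0)
  'big' -> in reference (ref count 1, used 1/1) -> match (matches: 1)
  'girl' -> in reference (ref count 1, used 1/1) -> match (matches: 2)
  'phone' -> in reference (ref count 1, used 1/1) -> match (matches: 3)
  'writer' -> in reference (ref count 1, used 1/1) -> match (matches: 4)
Clipped matches: 4, Candidate length: 5
Precision = 4/5

4/5


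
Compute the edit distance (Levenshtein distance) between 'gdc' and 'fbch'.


Building DP table for s1='gdc' (len 3) and s2='fbch' (len 4):
       f  b  c  h
    0  1  2  3  4
  g 1  1  2  3  4
  d 2  2  2  3  4
  c 3  3  3  2  3
Edit distance = dp[3][4] = 3

3


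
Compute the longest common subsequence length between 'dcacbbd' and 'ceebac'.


DP table for LCS of 'dcacbbd' and 'ceebac':
       c  e  e  b  a  c
    0  0  0  0  0  0  0
  d 0  0  0  0  0  0  0
  c 0  1  1  1  1  1  1
  a 0  1  1  1  1  2  2
  c 0  1  1  1  1  2  3
  b 0  1  1  1  2  2  3
  b 0  1  1  1  2  2  3
  d 0  1  1  1  2  2  3
LCS: 'cac'
LCS length = 3

3


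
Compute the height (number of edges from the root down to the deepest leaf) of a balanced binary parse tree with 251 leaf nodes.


In a balanced binary tree with n leaves the deepest leaf is ceil(log2(n)) edges below the root.
log2(251) = 7.9715
ceil(7.9715) = 8
height (edges) = 8

8


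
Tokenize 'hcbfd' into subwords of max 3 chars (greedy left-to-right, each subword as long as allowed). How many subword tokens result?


'hcbfd' has 5 characters.
Chunking with max size 3:
  Chunk 1: 'hcb' (positions 0-2)
  Chunk 2: 'fd' (positions 3-4)
Total chunks: ceil(5 / 3) = 2

2


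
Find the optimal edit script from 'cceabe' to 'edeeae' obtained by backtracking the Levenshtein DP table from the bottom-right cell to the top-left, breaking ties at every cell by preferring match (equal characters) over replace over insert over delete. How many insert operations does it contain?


Edit distance = 4. Backtracking from cell (6, 6) with preference match > replace > insert > delete,
then listing the resulting alignment 'cceabe' -> 'edeeae' left to right:
  Step 1: replace c->e
  Step 2: replace c->d
  Step 3: keep 'e'
  Step 4: replace a->e
  Step 5: replace b->a
  Step 6: keep 'e'
Total insertions: 0

0


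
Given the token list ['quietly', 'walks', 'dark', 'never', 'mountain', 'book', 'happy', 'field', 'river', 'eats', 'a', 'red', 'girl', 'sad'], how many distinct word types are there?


Listing all tokens and tracking unique types:
  Token 1: 'quietly' -> NEW (unique so far: 1)
  Token 2: 'walks' -> NEW (unique so far: 2)
  Token 3: 'dark' -> NEW (unique so far: 3)
  Token 4: 'never' -> NEW (unique so far: 4)
  Token 5: 'mountain' -> NEW (unique so far: 5)
  Token 6: 'book' -> NEW (unique so far: 6)
  Token 7: 'happy' -> NEW (unique so far: 7)
  Token 8: 'field' -> NEW (unique so far: 8)
  Token 9: 'river' -> NEW (unique so far: 9)
  Token 10: 'eats' -> NEW (unique so far: 10)
  Token 11: 'a' -> NEW (unique so far: 11)
  Token 12: 'red' -> NEW (unique so far: 12)
  Token 13: 'girl' -> NEW (unique so far: 13)
  Token 14: 'sad' -> NEW (unique so far: 14)
Unique types: ('a', 'book', 'dark', 'eats', 'field', 'girl', 'happy', 'mountain', 'never', 'quietly', 'red', 'river', 'sad', 'walks')
Vocabulary size: 14

14


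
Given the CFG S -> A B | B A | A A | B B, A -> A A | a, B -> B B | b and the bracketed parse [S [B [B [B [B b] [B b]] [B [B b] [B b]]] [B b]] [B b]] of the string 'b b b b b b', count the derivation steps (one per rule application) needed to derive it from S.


Every bracketed nonterminal node [X ...] in the tree is produced by exactly one rule application.
Reading the tree off as a leftmost derivation:
  Step 1: S  =>  B B   (applied S -> B B)
  Step 2: B B  =>  B B B   (applied B -> B B)
  Step 3: B B B  =>  B B B B   (applied B -> B B)
  Step 4: B B B B  =>  B B B B B   (applied B -> B B)
  Step 5: B B B B B  =>  b B B B B   (applied B -> b)
  Step 6: b B B B B  =>  b b B B B   (applied B -> b)
  Step 7: b b B B B  =>  b b B B B B   (applied B -> B B)
  Step 8: b b B B B B  =>  b b b B B B   (applied B -> b)
  Step 9: b b b B B B  =>  b b b b B B   (applied B -> b)
  Step 10: b b b b B B  =>  b b b b b B   (applied B -> b)
  Step 11: b b b b b B  =>  b b b b b b   (applied B -> b)
Final yield: b b b b b b
Total rewrite steps: 11

11


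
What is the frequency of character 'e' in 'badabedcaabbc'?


Scanning 'badabedcaabbc' for 'e':
  Position 5: 'e' -> MATCH (count: 1)
Total occurrences of 'e': 1

1


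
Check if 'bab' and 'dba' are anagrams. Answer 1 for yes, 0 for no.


Sort characters of 'bab': 'abb'
Sort characters of 'dba': 'abd'
Sorted forms differ -> they are NOT anagrams
Result: 0

0


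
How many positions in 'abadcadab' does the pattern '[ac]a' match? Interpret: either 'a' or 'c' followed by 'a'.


Pattern: [ac]a means either 'a' or 'c' followed by 'a'.
Scanning 'abadcadab' position-by-position:
  Pos 0: window 'ab' -> no
  Pos 1: window 'ba' -> no
  Pos 2: window 'ad' -> no
  Pos 3: window 'dc' -> no
  Pos 4: window 'ca' -> MATCH
  Pos 5: window 'ad' -> no
  Pos 6: window 'da' -> no
  Pos 7: window 'ab' -> no
  Pos 8: window 'b' -> no
Total matches: 1

1


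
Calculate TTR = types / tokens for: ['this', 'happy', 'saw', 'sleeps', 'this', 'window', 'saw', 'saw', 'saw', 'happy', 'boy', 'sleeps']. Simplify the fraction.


Tokens: 12
Unique types: ('boy', 'happy', 'saw', 'sleeps', 'this', 'window') = 6
TTR = 6/12
Simplify: divide both by 6 -> 1/2
TTR = 1/2

1/2


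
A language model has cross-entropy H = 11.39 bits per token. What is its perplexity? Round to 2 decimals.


Perplexity formula: PP = 2^H
H = 11.39
PP = 2^11.39
Decompose: 2^11.39 = 2^11 * 2^0.39
2^11 = 2048, 2^0.39 ~ 1.3103934
PP ~ 2048 * 1.3103934 = 2683.6856832
Rounded to 2 decimals: 2683.69

2683.69


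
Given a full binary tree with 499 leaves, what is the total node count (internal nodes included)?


Leaf nodes (terminals): 499
Internal nodes = n - 1 = 499 - 1 = 498
Total = leaves + internal = 499 + 498 = 997

997


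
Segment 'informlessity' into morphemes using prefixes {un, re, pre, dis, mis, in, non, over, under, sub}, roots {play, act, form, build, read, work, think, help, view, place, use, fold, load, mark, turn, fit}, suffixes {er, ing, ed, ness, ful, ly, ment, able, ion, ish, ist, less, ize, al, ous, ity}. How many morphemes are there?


Segmenting 'informlessity' against the inventory:
  'in' -> prefix (morpheme 1)
  'form' -> root (morpheme 2)
  'less' -> suffix (morpheme 3)
  'ity' -> suffix (morpheme 4)
Total morphemes: 4

4


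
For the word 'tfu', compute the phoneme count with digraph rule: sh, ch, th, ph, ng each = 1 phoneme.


Parsing 'tfu' greedily, digraphs first:
  't' -> consonant phoneme (phonemes so far: 1)
  'f' -> consonant phoneme (phonemes so far: 2)
  'u' -> vowel phoneme (phonemes so far: 3)
Total phonemes: 3

3


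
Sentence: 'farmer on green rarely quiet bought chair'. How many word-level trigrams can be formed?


Word trigrams from [7] words:
  Trigram 1: (farmer on green)
  Trigram 2: (on green rarely)
  Trigram 3: (green rarely quiet)
  Trigram 4: (rarely quiet bought)
  Trigram 5: (quiet bought chair)
Total word trigrams: 7 - 2 = 5

5


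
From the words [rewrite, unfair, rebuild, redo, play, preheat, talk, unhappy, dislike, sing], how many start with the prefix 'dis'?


Checking each word for prefix 'dis':
  'rewrite' -> no (count: 0)
  'unfair' -> no (count: 0)
  'rebuild' -> no (count: 0)
  'redo' -> no (count: 0)
  'play' -> no (count: 0)
  'preheat' -> no (count: 0)
  'talk' -> no (count: 0)
  'unhappy' -> no (count: 0)
  'dislike' -> YES, starts with 'dis' (count: 1)
  'sing' -> no (count: 1)
Total with prefix 'dis': 1

1


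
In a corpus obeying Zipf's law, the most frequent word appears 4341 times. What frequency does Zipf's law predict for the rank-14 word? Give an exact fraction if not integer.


Zipf's law: freq(rank) = f1 / rank
f1 = 4341, rank = 14
freq = 4341 / 14
GCD(4341, 14) = 1
Simplified: 4341/14

4341/14


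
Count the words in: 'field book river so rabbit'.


Counting words by splitting on spaces:
  Word 1: 'field'
  Word 2: 'book'
  Word 3: 'river'
  Word 4: 'so'
  Word 5: 'rabbit'
Total words: 5

5


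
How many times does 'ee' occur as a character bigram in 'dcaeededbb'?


Scanning 'dcaeededbb' for bigram 'ee':
  Position 0: 'dc' -> no
  Position 1: 'ca' -> no
  Position 2: 'ae' -> no
  Position 3: 'ee' -> MATCH
  Position 4: 'ed' -> no
  Position 5: 'de' -> no
  Position 6: 'ed' -> no
  Position 7: 'db' -> no
  Position 8: 'bb' -> no
Total matches: 1

1


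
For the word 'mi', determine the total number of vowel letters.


Scanning each character of 'mi':
  Position 1: 'm' -> consonant (running count: 0)
  Position 2: 'i' -> vowel (running count: 1)
Total vowels: 1

1


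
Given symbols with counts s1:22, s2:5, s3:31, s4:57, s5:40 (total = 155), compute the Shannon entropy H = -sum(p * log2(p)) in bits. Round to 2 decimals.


Computing entropy H = -sum(p_i * log2(p_i)):
  s1: p = 22/155 = 0.1419, -p*log2(p) = 0.3998
  s2: p = 5/155 = 0.0323, -p*log2(p) = 0.1598
  s3: p = 31/155 = 0.2000, -p*log2(p) = 0.4644
  s4: p = 57/155 = 0.3677, -p*log2(p) = 0.5307
  s5: p = 40/155 = 0.2581, -p*log2(p) = 0.5043
H = sum of terms = 2.0590
Rounded to 2 decimals: 2.06

2.06


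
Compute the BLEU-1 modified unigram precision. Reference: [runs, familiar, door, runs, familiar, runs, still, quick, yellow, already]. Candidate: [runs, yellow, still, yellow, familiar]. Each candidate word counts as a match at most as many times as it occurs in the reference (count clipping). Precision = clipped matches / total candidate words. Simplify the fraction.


Reference word counts: {'already': 1, 'door': 1, 'familiar': 2, 'quick': 1, 'runs': 3, 'still': 1, 'yellow': 1}
Checking each candidate word (with clipping):
  'runs' -> in reference (ref count 3, used 1/3) -> match (matches: 1)
  'yellow' -> in reference (ref count 1, used 1/1) -> match (matches: 2)
  'still' -> in reference (ref count 1, used 1/1) -> match (matches: 3)
  'yellow' -> ref count 1 already used up (1/1) -> clipped, no match (matches: 3)
  'familiar' -> in reference (ref count 2, used 1/2) -> match (matches: 4)
Clipped matches: 4, Candidate length: 5
Precision = 4/5

4/5


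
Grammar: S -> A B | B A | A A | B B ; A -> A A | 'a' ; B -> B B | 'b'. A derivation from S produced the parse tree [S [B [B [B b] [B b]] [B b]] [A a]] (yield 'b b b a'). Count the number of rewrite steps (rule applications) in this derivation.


Every bracketed nonterminal node [X ...] in the tree is produced by exactly one rule application.
Reading the tree off as a leftmost derivation:
  Step 1: S  =>  B A   (applied S -> B A)
  Step 2: B A  =>  B B A   (applied B -> B B)
  Step 3: B B A  =>  B B B A   (applied B -> B B)
  Step 4: B B B A  =>  b B B A   (applied B -> b)
  Step 5: b B B A  =>  b b B A   (applied B -> b)
  Step 6: b b B A  =>  b b b A   (applied B -> b)
  Step 7: b b b A  =>  b b b a   (applied A -> a)
Final yield: b b b a
Total rewrite steps: 7

7


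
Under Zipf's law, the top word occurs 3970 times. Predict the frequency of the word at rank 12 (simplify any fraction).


Zipf's law: freq(rank) = f1 / rank
f1 = 3970, rank = 12
freq = 3970 / 12
GCD(3970, 12) = 2
Simplified: 1985/6

1985/6


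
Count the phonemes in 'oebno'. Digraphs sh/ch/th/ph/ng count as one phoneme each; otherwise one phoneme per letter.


Parsing 'oebno' greedily, digraphs first:
  'o' -> vowel phoneme (phonemes so far: 1)
  'e' -> vowel phoneme (phonemes so far: 2)
  'b' -> consonant phoneme (phonemes so far: 3)
  'n' -> consonant phoneme (phonemes so far: 4)
  'o' -> vowel phoneme (phonemes so far: 5)
Total phonemes: 5

5


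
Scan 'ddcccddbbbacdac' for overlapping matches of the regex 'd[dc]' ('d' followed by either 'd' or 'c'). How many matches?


Pattern: d[dc] means 'd' followed by either 'd' or 'c'.
Scanning 'ddcccddbbbacdac' position-by-position:
  Pos 0: window 'dd' -> MATCH
  Pos 1: window 'dc' -> MATCH
  Pos 2: window 'cc' -> no
  Pos 3: window 'cc' -> no
  Pos 4: window 'cd' -> no
  Pos 5: window 'dd' -> MATCH
  Pos 6: window 'db' -> no
  Pos 7: window 'bb' -> no
  Pos 8: window 'bb' -> no
  Pos 9: window 'ba' -> no
  Pos 10: window 'ac' -> no
  Pos 11: window 'cd' -> no
  Pos 12: window 'da' -> no
  Pos 13: window 'ac' -> no
  Pos 14: window 'c' -> no
Total matches: 3

3


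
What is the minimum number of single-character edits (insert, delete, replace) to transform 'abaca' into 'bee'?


Building DP table for s1='abaca' (len 5) and s2='bee' (len 3):
       b  e  e
    0  1  2  3
  a 1  1  2  3
  b 2  1  2  3
  a 3  2  2  3
  c 4  3  3  3
  a 5  4  4  4
Edit distance = dp[5][3] = 4

4


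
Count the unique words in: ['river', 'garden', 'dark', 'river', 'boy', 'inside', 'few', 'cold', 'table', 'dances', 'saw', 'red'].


Listing all tokens and tracking unique types:
  Token 1: 'river' -> NEW (unique so far: 1)
  Token 2: 'garden' -> NEW (unique so far: 2)
  Token 3: 'dark' -> NEW (unique so far: 3)
  Token 4: 'river' -> duplicate (unique so far: 3)
  Token 5: 'boy' -> NEW (unique so far: 4)
  Token 6: 'inside' -> NEW (unique so far: 5)
  Token 7: 'few' -> NEW (unique so far: 6)
  Token 8: 'cold' -> NEW (unique so far: 7)
  Token 9: 'table' -> NEW (unique so far: 8)
  Token 10: 'dances' -> NEW (unique so far: 9)
  Token 11: 'saw' -> NEW (unique so far: 10)
  Token 12: 'red' -> NEW (unique so far: 11)
Unique types: ('boy', 'cold', 'dances', 'dark', 'few', 'garden', 'inside', 'red', 'river', 'saw', 'table')
Vocabulary size: 11

11


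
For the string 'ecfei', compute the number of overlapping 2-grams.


String 'ecfei' has length L = 5.
Number of overlapping n-grams = L - n + 1
Substituting: 5 - 2 + 1 = 4

4


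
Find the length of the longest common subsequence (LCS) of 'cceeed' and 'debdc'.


DP table for LCS of 'cceeed' and 'debdc':
       d  e  b  d  c
    0  0  0  0  0  0
  c 0  0  0  0  0  1
  c 0  0  0  0  0  1
  e 0  0  1  1  1  1
  e 0  0  1  1  1  1
  e 0  0  1  1  1  1
  d 0  1  1  1  2  2
LCS: 'ed'
LCS length = 2

2


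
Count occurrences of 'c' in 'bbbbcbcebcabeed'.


Scanning 'bbbbcbcebcabeed' for 'c':
  Position 4: 'c' -> MATCH (count: 1)
  Position 6: 'c' -> MATCH (count: 2)
  Position 9: 'c' -> MATCH (count: 3)
Total occurrences of 'c': 3

3


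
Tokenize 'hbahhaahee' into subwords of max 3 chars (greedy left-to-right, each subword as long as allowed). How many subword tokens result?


'hbahhaahee' has 10 characters.
Chunking with max size 3:
  Chunk 1: 'hba' (positions 0-2)
  Chunk 2: 'hha' (positions 3-5)
  Chunk 3: 'ahe' (positions 6-8)
  Chunk 4: 'e' (positions 9-9)
Total chunks: ceil(10 / 3) = 4

4


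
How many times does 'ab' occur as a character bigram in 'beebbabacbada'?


Scanning 'beebbabacbada' for bigram 'ab':
  Position 0: 'be' -> no
  Position 1: 'ee' -> no
  Position 2: 'eb' -> no
  Position 3: 'bb' -> no
  Position 4: 'ba' -> no
  Position 5: 'ab' -> MATCH
  Position 6: 'ba' -> no
  Position 7: 'ac' -> no
  Position 8: 'cb' -> no
  Position 9: 'ba' -> no
  Position 10: 'ad' -> no
  Position 11: 'da' -> no
Total matches: 1

1


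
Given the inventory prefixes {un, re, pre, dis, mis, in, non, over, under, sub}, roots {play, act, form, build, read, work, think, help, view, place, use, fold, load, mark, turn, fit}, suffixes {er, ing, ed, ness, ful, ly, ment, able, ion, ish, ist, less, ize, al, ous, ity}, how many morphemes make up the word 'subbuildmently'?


Segmenting 'subbuildmently' against the inventory:
  'sub' -> prefix (morpheme 1)
  'build' -> root (morpheme 2)
  'ment' -> suffix (morpheme 3)
  'ly' -> suffix (morpheme 4)
Total morphemes: 4

4


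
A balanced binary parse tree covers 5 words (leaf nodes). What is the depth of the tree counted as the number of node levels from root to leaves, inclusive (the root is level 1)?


In a balanced binary tree with n leaves the deepest leaf is ceil(log2(n)) edges below the root,
so counting node levels inclusive of root and leaves gives ceil(log2(n)) + 1 levels.
log2(5) = 2.3219
ceil(2.3219) = 3
levels = 3 + 1 = 4

4


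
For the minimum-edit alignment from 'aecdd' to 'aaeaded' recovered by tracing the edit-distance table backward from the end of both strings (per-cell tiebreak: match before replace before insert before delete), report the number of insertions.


Edit distance = 3. Backtracking from cell (5, 7) with preference match > replace > insert > delete,
then listing the resulting alignment 'aecdd' -> 'aaeaded' left to right:
  Step 1: insert 'a' [insertion #1]
  Step 2: keep 'a'
  Step 3: keep 'e'
  Step 4: replace c->a
  Step 5: keep 'd'
  Step 6: insert 'e' [insertion #2]
  Step 7: keep 'd'
Total insertions: 2

2


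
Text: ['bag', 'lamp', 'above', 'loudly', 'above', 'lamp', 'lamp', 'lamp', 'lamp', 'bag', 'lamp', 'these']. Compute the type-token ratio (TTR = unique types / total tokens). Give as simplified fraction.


Tokens: 12
Unique types: ('above', 'bag', 'lamp', 'loudly', 'these') = 5
TTR = 5/12
Already in lowest terms.

5/12


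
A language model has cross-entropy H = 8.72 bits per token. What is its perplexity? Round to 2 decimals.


Perplexity formula: PP = 2^H
H = 8.72
PP = 2^8.72
Decompose: 2^8.72 = 2^8 * 2^0.72
2^8 = 256, 2^0.72 ~ 1.6471820
PP ~ 256 * 1.6471820 = 421.6785920
Rounded to 2 decimals: 421.68

421.68


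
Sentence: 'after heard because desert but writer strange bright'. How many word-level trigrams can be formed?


Word trigrams from [8] words:
  Trigram 1: (after heard because)
  Trigram 2: (heard because desert)
  Trigram 3: (because desert but)
  Trigram 4: (desert but writer)
  Trigram 5: (but writer strange)
  Trigram 6: (writer strange bright)
Total word trigrams: 8 - 2 = 6

6


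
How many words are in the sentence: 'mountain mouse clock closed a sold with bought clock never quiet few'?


Counting words by splitting on spaces:
  Word 1: 'mountain'
  Word 2: 'mouse'
  Word 3: 'clock'
  Word 4: 'closed'
  Word 5: 'a'
  Word 6: 'sold'
  Word 7: 'with'
  Word 8: 'bought'
  Word 9: 'clock'
  Word 10: 'never'
  Word 11: 'quiet'
  Word 12: 'few'
Total words: 12

12


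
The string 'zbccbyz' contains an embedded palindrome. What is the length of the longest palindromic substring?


Scanning 'zbccbyz' for palindromic substrings.
Substring at positions 1-4: 'bccb'.
Check: reverse('bccb') = 'bccb' -> palindrome confirmed.
Neighbouring characters ('z' / 'y') break symmetry, so it cannot extend further.
No longer palindromic substring exists; longest length = 4

4


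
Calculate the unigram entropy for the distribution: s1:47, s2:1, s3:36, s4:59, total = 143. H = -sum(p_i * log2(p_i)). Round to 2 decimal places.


Computing entropy H = -sum(p_i * log2(p_i)):
  s1: p = 47/143 = 0.3287, -p*log2(p) = 0.5276
  s2: p = 1/143 = 0.0070, -p*log2(p) = 0.0501
  s3: p = 36/143 = 0.2517, -p*log2(p) = 0.5010
  s4: p = 59/143 = 0.4126, -p*log2(p) = 0.5270
H = sum of terms = 1.6057
Rounded to 2 decimals: 1.61

1.61


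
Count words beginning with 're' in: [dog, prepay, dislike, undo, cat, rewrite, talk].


Checking each word for prefix 're':
  'dog' -> no (count: 0)
  'prepay' -> no (count: 0)
  'dislike' -> no (count: 0)
  'undo' -> no (count: 0)
  'cat' -> no (count: 0)
  'rewrite' -> YES, starts with 're' (count: 1)
  'talk' -> no (count: 1)
Total with prefix 're': 1

1


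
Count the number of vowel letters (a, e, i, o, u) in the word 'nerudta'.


Scanning each character of 'nerudta':
  Position 1: 'n' -> consonant (running count: 0)
  Position 2: 'e' -> vowel (running count: 1)
  Position 3: 'r' -> consonant (running count: 1)
  Position 4: 'u' -> vowel (running count: 2)
  Position 5: 'd' -> consonant (running count: 2)
  Position 6: 't' -> consonant (running count: 2)
  Position 7: 'a' -> vowel (running count: 3)
Total vowels: 3

3


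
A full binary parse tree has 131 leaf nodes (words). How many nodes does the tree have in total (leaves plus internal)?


Leaf nodes (terminals): 131
Internal nodes = n - 1 = 131 - 1 = 130
Total = leaves + internal = 131 + 130 = 261

261


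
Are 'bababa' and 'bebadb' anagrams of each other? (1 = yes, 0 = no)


Sort characters of 'bababa': 'aaabbb'
Sort characters of 'bebadb': 'abbbde'
Sorted forms differ -> they are NOT anagrams
Result: 0

0


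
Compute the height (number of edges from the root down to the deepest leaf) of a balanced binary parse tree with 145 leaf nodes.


In a balanced binary tree with n leaves the deepest leaf is ceil(log2(n)) edges below the root.
log2(145) = 7.1799
ceil(7.1799) = 8
height (edges) = 8

8


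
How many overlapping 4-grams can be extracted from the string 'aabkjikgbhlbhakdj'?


String 'aabkjikgbhlbhakdj' has length L = 17.
Number of overlapping n-grams = L - n + 1
Substituting: 17 - 4 + 1 = 14

14


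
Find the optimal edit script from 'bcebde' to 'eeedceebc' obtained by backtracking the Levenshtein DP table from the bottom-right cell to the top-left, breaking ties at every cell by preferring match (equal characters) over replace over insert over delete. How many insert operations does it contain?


Edit distance = 7. Backtracking from cell (6, 9) with preference match > replace > insert > delete,
then listing the resulting alignment 'bcebde' -> 'eeedceebc' left to right:
  Step 1: insert 'e' [insertion #1]
  Step 2: insert 'e' [insertion #2]
  Step 3: insert 'e' [insertion #3]
  Step 4: replace b->d
  Step 5: keep 'c'
  Step 6: keep 'e'
  Step 7: replace b->e
  Step 8: replace d->b
  Step 9: replace e->c
Total insertions: 3

3


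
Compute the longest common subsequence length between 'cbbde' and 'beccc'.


DP table for LCS of 'cbbde' and 'beccc':
       b  e  c  c  c
    0  0  0  0  0  0
  c 0  0  0  1  1  1
  b 0  1  1  1  1  1
  b 0  1  1  1  1  1
  d 0  1  1  1  1  1
  e 0  1  2  2  2  2
LCS: 'be'
LCS length = 2

2


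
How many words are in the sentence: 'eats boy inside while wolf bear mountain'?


Counting words by splitting on spaces:
  Word 1: 'eats'
  Word 2: 'boy'
  Word 3: 'inside'
  Word 4: 'while'
  Word 5: 'wolf'
  Word 6: 'bear'
  Word 7: 'mountain'
Total words: 7

7


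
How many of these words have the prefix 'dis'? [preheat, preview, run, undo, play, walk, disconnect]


Checking each word for prefix 'dis':
  'preheat' -> no (count: 0)
  'preview' -> no (count: 0)
  'run' -> no (count: 0)
  'undo' -> no (count: 0)
  'play' -> no (count: 0)
  'walk' -> no (count: 0)
  'disconnect' -> YES, starts with 'dis' (count: 1)
Total with prefix 'dis': 1

1


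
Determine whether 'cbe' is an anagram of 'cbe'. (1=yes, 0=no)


Sort characters of 'cbe': 'bce'
Sort characters of 'cbe': 'bce'
Sorted forms match -> they ARE anagrams
Result: 1

1


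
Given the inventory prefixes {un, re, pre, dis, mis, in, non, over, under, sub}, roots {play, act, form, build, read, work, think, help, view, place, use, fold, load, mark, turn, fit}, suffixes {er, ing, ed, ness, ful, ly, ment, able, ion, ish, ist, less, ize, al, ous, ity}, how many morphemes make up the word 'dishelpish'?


Segmenting 'dishelpish' against the inventory:
  'dis' -> prefix (morpheme 1)
  'help' -> root (morpheme 2)
  'ish' -> suffix (morpheme 3)
Total morphemes: 3

3


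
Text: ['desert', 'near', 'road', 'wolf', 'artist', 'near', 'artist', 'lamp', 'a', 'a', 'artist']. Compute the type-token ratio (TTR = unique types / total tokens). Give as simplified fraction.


Tokens: 11
Unique types: ('a', 'artist', 'desert', 'lamp', 'near', 'road', 'wolf') = 7
TTR = 7/11
Already in lowest terms.

7/11


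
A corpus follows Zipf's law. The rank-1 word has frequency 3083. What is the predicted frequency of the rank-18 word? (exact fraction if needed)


Zipf's law: freq(rank) = f1 / rank
f1 = 3083, rank = 18
freq = 3083 / 18
GCD(3083, 18) = 1
Simplified: 3083/18

3083/18


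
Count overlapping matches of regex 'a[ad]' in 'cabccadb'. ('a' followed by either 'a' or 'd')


Pattern: a[ad] means 'a' followed by either 'a' or 'd'.
Scanning 'cabccadb' position-by-position:
  Pos 0: window 'ca' -> no
  Pos 1: window 'ab' -> no
  Pos 2: window 'bc' -> no
  Pos 3: window 'cc' -> no
  Pos 4: window 'ca' -> no
  Pos 5: window 'ad' -> MATCH
  Pos 6: window 'db' -> no
  Pos 7: window 'b' -> no
Total matches: 1

1


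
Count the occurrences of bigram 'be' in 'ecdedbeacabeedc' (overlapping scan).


Scanning 'ecdedbeacabeedc' for bigram 'be':
  Position 0: 'ec' -> no
  Position 1: 'cd' -> no
  Position 2: 'de' -> no
  Position 3: 'ed' -> no
  Position 4: 'db' -> no
  Position 5: 'be' -> MATCH
  Position 6: 'ea' -> no
  Position 7: 'ac' -> no
  Position 8: 'ca' -> no
  Position 9: 'ab' -> no
  Position 10: 'be' -> MATCH
  Position 11: 'ee' -> no
  Position 12: 'ed' -> no
  Position 13: 'dc' -> no
Total matches: 2

2


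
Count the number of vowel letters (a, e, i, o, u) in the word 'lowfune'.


Scanning each character of 'lowfune':
  Position 1: 'l' -> consonant (running count: 0)
  Position 2: 'o' -> vowel (running count: 1)
  Position 3: 'w' -> consonant (running count: 1)
  Position 4: 'f' -> consonant (running count: 1)
  Position 5: 'u' -> vowel (running count: 2)
  Position 6: 'n' -> consonant (running count: 2)
  Position 7: 'e' -> vowel (running count: 3)
Total vowels: 3

3


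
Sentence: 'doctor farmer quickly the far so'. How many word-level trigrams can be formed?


Word trigrams from [6] words:
  Trigram 1: (doctor farmer quickly)
  Trigram 2: (farmer quickly the)
  Trigram 3: (quickly the far)
  Trigram 4: (the far so)
Total word trigrams: 6 - 2 = 4

4


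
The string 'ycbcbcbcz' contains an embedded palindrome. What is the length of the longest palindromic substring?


Scanning 'ycbcbcbcz' for palindromic substrings.
Substring at positions 1-7: 'cbcbcbc'.
Check: reverse('cbcbcbc') = 'cbcbcbc' -> palindrome confirmed.
Neighbouring characters ('y' / 'z') break symmetry, so it cannot extend further.
No longer palindromic substring exists; longest length = 7

7


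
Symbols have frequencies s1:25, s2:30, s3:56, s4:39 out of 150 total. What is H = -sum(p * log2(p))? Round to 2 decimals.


Computing entropy H = -sum(p_i * log2(p_i)):
  s1: p = 25/150 = 0.1667, -p*log2(p) = 0.4308
  s2: p = 30/150 = 0.2000, -p*log2(p) = 0.4644
  s3: p = 56/150 = 0.3733, -p*log2(p) = 0.5307
  s4: p = 39/150 = 0.2600, -p*log2(p) = 0.5053
H = sum of terms = 1.9312
Rounded to 2 decimals: 1.93

1.93


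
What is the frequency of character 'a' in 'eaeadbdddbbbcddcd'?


Scanning 'eaeadbdddbbbcddcd' for 'a':
  Position 1: 'a' -> MATCH (count: 1)
  Position 3: 'a' -> MATCH (count: 2)
Total occurrences of 'a': 2

2


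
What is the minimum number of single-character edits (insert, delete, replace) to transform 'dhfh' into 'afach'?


Building DP table for s1='dhfh' (len 4) and s2='afach' (len 5):
       a  f  a  c  h
    0  1  2  3  4  5
  d 1  1  2  3  4  5
  h 2  2  2  3  4  4
  f 3  3  2  3  4  5
  h 4  4  3  3  4  4
Edit distance = dp[4][5] = 4

4


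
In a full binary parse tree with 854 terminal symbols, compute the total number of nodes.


Leaf nodes (terminals): 854
Internal nodes = n - 1 = 854 - 1 = 853
Total = leaves + internal = 854 + 853 = 1707

1707


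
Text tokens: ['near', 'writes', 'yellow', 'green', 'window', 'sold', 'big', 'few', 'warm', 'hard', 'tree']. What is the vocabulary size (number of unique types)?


Listing all tokens and tracking unique types:
  Token 1: 'near' -> NEW (unique so far: 1)
  Token 2: 'writes' -> NEW (unique so far: 2)
  Token 3: 'yellow' -> NEW (unique so far: 3)
  Token 4: 'green' -> NEW (unique so far: 4)
  Token 5: 'window' -> NEW (unique so far: 5)
  Token 6: 'sold' -> NEW (unique so far: 6)
  Token 7: 'big' -> NEW (unique so far: 7)
  Token 8: 'few' -> NEW (unique so far: 8)
  Token 9: 'warm' -> NEW (unique so far: 9)
  Token 10: 'hard' -> NEW (unique so far: 10)
  Token 11: 'tree' -> NEW (unique so far: 11)
Unique types: ('big', 'few', 'green', 'hard', 'near', 'sold', 'tree', 'warm', 'window', 'writes', 'yellow')
Vocabulary size: 11

11


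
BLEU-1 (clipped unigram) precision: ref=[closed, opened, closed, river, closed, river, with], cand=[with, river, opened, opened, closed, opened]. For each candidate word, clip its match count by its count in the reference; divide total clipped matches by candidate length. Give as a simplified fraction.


Reference word counts: {'closed': 3, 'opened': 1, 'river': 2, 'with': 1}
Checking each candidate word (with clipping):
  'with' -> in reference (ref count 1, used 1/1) -> match (matches: 1)
  'river' -> in reference (ref count 2, used 1/2) -> match (matches: 2)
  'opened' -> in reference (ref count 1, used 1/1) -> match (matches: 3)
  'opened' -> ref count 1 already used up (1/1) -> clipped, no match (matches: 3)
  'closed' -> in reference (ref count 3, used 1/3) -> match (matches: 4)
  'opened' -> ref count 1 already used up (1/1) -> clipped, no match (matches: 4)
Clipped matches: 4, Candidate length: 6
Precision = 4/6 = 2/3

2/3
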